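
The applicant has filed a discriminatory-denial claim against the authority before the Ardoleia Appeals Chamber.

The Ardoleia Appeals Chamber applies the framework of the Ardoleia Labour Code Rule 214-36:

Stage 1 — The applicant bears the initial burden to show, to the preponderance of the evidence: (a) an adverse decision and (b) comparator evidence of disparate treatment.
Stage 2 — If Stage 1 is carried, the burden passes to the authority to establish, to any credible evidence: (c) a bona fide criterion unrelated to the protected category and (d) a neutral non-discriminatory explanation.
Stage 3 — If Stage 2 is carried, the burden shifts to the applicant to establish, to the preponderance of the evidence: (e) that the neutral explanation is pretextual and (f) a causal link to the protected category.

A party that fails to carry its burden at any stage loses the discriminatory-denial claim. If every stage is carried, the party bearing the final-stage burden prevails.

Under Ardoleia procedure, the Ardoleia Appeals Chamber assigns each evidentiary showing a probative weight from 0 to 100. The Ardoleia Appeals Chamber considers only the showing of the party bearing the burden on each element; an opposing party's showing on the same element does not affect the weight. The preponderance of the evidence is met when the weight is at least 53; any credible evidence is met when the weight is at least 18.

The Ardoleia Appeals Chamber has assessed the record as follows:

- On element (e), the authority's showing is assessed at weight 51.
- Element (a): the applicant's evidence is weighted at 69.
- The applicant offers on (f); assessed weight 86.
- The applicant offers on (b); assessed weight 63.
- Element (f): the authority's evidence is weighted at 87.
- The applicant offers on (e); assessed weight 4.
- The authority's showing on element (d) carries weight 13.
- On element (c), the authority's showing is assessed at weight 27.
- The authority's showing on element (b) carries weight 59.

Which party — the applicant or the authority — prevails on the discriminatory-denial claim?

applicant

Stage 1 (applicant, the preponderance of the evidence, weight is at least 53): (a) 69 ≥ 53 — meets; (b) 63 (authority's 59 disregarded) ≥ 53 — meets.
  All elements met. The burden passes to the authority.
Stage 2 (authority, any credible evidence, weight is at least 18): (c) 27 ≥ 18 — meets; (d) 13 < 18 — fails.
  Stage 2 not carried; the authority fails its burden.
The analysis ends at Stage 2; the applicant prevails.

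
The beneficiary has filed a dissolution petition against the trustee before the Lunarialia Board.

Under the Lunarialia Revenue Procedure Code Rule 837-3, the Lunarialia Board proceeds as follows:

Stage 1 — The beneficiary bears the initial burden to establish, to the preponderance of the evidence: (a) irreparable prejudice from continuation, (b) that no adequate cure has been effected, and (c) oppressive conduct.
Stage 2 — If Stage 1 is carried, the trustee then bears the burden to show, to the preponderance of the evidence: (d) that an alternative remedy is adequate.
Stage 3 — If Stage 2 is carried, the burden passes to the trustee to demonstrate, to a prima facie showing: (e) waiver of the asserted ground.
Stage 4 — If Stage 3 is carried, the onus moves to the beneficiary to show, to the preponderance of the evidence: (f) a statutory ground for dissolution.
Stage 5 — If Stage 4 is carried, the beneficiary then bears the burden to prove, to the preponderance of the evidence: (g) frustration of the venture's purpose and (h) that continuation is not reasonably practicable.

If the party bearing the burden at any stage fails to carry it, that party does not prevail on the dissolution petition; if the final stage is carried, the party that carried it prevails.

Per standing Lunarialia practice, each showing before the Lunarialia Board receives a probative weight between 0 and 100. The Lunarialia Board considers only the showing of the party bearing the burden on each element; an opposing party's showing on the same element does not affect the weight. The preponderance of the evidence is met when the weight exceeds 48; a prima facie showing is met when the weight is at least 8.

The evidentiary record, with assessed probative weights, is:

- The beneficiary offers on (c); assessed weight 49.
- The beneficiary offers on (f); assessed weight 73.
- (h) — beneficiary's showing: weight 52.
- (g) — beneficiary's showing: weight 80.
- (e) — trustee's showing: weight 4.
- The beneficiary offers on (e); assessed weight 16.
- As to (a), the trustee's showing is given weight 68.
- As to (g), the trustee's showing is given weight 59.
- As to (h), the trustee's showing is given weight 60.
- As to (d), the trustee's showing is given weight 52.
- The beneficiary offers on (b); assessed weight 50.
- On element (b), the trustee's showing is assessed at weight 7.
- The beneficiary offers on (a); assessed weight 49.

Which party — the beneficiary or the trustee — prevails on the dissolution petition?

beneficiary

At Stage 1 the beneficiary must meet the preponderance of the evidence (weight exceeds 48): on (a) the weight is 49 (the trustee's 68 is given no effect), which does exceed 48, so (a) meets the standard; on (b) the weight is 50 (the trustee's 7 is given no effect), > 48, so (b) meets the standard; on (c) the weight is 49, which does exceed 48, so (c) meets the standard.
  The beneficiary carries Stage 1; the trustee now bears the burden.
At Stage 2 the trustee must meet the preponderance of the evidence (weight exceeds 48): on (d) the weight is 52, > 48, so (d) meets the standard.
  Stage 2 is satisfied; the trustee continues to bear the burden.
At Stage 3 the trustee must meet a prima facie showing (weight is at least 8): on (e) the weight is 4 (the beneficiary's 16 is given no effect), < 8, so (e) does not meet the standard.
  Not every element is met, so the trustee fails to carry Stage 3.
The beneficiary prevails.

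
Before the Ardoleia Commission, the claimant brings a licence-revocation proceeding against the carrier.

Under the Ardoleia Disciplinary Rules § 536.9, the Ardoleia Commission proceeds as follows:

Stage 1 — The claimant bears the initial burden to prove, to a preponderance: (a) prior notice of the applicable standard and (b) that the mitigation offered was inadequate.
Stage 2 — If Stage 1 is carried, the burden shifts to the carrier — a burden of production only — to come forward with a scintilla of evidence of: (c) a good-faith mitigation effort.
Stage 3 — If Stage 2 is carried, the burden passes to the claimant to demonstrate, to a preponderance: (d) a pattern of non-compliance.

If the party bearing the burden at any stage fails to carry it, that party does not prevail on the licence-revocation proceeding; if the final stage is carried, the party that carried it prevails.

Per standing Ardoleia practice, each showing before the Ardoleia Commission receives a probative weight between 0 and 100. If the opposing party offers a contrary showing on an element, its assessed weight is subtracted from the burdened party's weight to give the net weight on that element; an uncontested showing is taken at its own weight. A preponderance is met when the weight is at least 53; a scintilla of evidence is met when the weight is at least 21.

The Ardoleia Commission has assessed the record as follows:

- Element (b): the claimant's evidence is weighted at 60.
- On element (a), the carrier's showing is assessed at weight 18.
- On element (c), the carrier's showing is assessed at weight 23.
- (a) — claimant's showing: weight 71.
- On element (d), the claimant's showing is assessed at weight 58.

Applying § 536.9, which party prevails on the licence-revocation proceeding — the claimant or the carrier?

Stage 1 (claimant, a preponderance, weight is at least 53): (a) net 71−18=53 ≥ 53 — meets; (b) 60 ≥ 53 — meets.
  Stage 1 carried; the burden shifts to the carrier.
Stage 2 (carrier, a scintilla of evidence, weight is at least 21): (c) 23 ≥ 21 — meets.
  Stage 2 is satisfied; the onus moves to the claimant.
Stage 3 (claimant, a preponderance, weight is at least 53): (d) 58 ≥ 53 — meets.
  Stage 3 carried; the final stage is satisfied.
All stages carried — the claimant prevails.

claimant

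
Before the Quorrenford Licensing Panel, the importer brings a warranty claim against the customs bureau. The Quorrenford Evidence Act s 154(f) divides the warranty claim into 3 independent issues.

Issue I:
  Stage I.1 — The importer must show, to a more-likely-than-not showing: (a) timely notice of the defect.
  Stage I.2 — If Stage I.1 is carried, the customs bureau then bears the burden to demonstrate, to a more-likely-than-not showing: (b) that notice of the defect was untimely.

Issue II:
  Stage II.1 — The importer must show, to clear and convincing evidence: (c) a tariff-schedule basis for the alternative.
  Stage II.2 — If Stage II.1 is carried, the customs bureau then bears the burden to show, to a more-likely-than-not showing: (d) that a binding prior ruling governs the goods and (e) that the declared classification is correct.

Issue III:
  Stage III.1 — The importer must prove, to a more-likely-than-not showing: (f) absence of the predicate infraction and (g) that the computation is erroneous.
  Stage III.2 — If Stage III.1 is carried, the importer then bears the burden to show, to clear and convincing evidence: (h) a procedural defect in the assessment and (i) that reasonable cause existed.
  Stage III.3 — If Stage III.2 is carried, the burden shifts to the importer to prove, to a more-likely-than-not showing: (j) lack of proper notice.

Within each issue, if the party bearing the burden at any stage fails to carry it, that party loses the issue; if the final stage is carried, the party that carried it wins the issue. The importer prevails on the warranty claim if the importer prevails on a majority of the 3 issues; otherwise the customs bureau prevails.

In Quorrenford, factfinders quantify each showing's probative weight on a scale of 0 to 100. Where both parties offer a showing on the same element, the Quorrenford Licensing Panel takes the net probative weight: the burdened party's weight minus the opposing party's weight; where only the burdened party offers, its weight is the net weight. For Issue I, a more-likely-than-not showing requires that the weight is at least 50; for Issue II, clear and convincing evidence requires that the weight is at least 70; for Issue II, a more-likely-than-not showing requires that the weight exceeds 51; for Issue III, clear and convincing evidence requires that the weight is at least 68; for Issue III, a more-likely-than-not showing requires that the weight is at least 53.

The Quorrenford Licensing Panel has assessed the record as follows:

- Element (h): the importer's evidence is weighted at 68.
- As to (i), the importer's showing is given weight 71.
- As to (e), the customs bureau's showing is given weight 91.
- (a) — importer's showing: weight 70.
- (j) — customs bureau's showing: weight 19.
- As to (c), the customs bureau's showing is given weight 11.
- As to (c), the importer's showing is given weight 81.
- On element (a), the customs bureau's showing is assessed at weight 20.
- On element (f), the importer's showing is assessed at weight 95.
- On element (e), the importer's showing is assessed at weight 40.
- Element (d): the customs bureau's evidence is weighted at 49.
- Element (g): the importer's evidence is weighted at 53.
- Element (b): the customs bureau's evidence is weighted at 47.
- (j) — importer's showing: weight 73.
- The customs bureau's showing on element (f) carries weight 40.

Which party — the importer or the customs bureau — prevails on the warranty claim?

— Issue I —
At Stage I.1 the importer must meet a more-likely-than-not showing (weight is at least 50): on (a) the weight is 70 less the opposing 20 gives net 50, which does reach 50, so (a) meets the standard.
  All elements met. The burden passes to the customs bureau.
At Stage I.2 the customs bureau must meet a more-likely-than-not showing (weight is at least 50): on (b) the weight is 47, < 50, so (b) does not meet the standard.
  Not every element is met, so the customs bureau fails to carry Stage I.2.
The importer prevails on this issue.
— Issue II —
At Stage II.1 the importer must meet clear and convincing evidence (weight is at least 70): on (c) the weight is 81 less the opposing 11 gives net 70, ≥ 70, so (c) meets the standard.
  The importer carries Stage II.1; the customs bureau now bears the burden.
At Stage II.2 the customs bureau must meet a more-likely-than-not showing (weight exceeds 51): on (d) the weight is 49, which does not exceed 51, so (d) does not meet the standard; on (e) the weight is 91 less the opposing 40 gives net 51, ≤ 51, so (e) does not meet the standard.
  The customs bureau does not carry Stage II.2.
The importer prevails on this issue.
— Issue III —
At Stage III.1 the importer must meet a more-likely-than-not showing (weight is at least 53): on (f) the weight is 95 less the opposing 40 gives net 55, which does reach 53, so (f) meets the standard; on (g) the weight is 53, ≥ 53, so (g) meets the standard.
  Stage III.1 carried; the burden remains with the importer.
At Stage III.2 the importer must meet clear and convincing evidence (weight is at least 68): on (h) the weight is 68, ≥ 68, so (h) meets the standard; on (i) the weight is 71, ≥ 68, so (i) meets the standard.
  All elements met. The importer retains the burden for Stage III.3.
At Stage III.3 the importer must meet a more-likely-than-not showing (weight is at least 53): on (j) the weight is 73 less the opposing 19 gives net 54, ≥ 53, so (j) meets the standard.
  The importer carries the last stage.
With every stage satisfied, the importer prevails on this issue.
Per-issue: Issue I → importer; Issue II → importer; Issue III → importer. The importer must prevail on a majority of issues; overall, the importer prevails.

importer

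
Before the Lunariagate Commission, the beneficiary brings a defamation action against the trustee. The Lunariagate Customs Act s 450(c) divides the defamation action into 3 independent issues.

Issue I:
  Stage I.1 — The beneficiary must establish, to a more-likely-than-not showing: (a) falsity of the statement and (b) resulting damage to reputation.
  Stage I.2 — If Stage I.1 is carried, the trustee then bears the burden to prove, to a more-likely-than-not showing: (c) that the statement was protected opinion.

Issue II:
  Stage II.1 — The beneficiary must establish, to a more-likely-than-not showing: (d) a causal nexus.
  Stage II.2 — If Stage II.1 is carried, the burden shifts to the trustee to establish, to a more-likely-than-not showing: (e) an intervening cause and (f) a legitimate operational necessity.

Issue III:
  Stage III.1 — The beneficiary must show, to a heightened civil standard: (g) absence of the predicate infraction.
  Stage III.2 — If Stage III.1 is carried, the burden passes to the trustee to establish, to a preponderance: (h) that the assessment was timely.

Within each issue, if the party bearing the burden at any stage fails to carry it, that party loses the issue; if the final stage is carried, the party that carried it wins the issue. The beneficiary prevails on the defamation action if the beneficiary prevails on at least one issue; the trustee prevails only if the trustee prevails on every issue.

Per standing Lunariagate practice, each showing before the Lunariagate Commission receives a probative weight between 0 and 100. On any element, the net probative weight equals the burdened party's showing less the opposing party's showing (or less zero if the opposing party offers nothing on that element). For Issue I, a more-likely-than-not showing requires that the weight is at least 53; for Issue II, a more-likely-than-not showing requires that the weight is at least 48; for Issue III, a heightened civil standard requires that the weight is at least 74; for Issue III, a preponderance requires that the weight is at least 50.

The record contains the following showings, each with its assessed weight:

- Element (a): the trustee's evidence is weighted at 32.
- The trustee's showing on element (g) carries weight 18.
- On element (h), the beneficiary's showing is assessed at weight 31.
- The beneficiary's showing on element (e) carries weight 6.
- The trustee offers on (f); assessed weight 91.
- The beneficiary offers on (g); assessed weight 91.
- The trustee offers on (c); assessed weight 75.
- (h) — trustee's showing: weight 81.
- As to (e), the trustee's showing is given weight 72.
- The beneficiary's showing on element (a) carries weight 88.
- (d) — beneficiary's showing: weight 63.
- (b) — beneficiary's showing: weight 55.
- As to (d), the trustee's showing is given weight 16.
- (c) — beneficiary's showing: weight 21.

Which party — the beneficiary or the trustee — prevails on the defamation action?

— Issue I —
Stage I.1 (beneficiary, a more-likely-than-not showing, weight is at least 53): (a) net 88−32=56 ≥ 53 — meets; (b) 55 ≥ 53 — meets.
  The beneficiary carries Stage I.1; the trustee now bears the burden.
Stage I.2 (trustee, a more-likely-than-not showing, weight is at least 53): (c) net 75−21=54 ≥ 53 — meets.
  Stage I.2 carried; the final stage is satisfied.
Every stage carried; the trustee prevails on this issue.
— Issue II —
Stage II.1 (beneficiary, a more-likely-than-not showing, weight is at least 48): (d) net 63−16=47 < 48 — fails.
  The beneficiary does not carry Stage II.1.
The analysis ends at Stage II.1; the trustee prevails on this issue.
— Issue III —
Stage III.1 (beneficiary, a heightened civil standard, weight is at least 74): (g) net 91−18=73 < 74 — fails.
  Stage III.1 not carried; the beneficiary fails its burden.
So the trustee prevails on this issue.
Per-issue: Issue I → trustee; Issue II → trustee; Issue III → trustee. The beneficiary must prevail on at least one issue; overall, the trustee prevails.

trustee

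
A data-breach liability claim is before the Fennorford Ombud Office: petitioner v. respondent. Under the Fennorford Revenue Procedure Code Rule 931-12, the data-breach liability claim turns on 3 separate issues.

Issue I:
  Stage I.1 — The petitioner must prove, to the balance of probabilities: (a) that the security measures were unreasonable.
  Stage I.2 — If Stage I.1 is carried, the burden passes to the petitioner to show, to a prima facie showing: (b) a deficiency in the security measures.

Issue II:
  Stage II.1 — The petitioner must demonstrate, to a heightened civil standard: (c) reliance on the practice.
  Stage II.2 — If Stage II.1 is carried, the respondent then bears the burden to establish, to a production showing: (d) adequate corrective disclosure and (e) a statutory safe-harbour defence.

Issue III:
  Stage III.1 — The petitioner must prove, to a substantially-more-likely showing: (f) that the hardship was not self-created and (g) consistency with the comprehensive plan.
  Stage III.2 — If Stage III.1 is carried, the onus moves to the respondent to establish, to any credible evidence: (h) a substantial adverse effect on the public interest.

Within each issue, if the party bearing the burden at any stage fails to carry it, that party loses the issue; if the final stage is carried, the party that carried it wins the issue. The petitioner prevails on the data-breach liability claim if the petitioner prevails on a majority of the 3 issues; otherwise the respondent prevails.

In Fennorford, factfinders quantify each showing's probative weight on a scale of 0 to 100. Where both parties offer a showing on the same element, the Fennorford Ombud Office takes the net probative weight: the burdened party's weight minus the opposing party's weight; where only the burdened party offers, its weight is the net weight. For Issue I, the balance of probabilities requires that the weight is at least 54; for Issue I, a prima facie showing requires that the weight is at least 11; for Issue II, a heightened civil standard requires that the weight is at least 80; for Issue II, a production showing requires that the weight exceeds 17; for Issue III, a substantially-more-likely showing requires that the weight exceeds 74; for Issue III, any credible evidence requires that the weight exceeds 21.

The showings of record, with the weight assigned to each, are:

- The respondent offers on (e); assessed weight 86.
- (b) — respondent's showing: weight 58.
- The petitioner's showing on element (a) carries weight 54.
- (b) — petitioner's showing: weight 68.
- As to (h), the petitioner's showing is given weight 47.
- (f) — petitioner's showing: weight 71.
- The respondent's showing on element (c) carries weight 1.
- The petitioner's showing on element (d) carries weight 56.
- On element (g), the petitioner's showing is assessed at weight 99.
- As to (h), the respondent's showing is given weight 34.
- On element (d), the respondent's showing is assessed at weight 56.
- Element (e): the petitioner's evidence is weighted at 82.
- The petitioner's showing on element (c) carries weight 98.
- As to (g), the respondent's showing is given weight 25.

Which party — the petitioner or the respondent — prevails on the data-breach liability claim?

— Issue I —
At Stage I.1 the petitioner must meet the balance of probabilities (weight is at least 54): on (a) the weight is 54, ≥ 54, so (a) meets the standard.
  All elements met. The petitioner retains the burden for Stage I.2.
At Stage I.2 the petitioner must meet a prima facie showing (weight is at least 11): on (b) the weight is 68 less the opposing 58 gives net 10, < 11, so (b) does not meet the standard.
  Not every element is met, so the petitioner fails to carry Stage I.2.
The respondent prevails on this issue.
— Issue II —
Stage II.1 — burden on petitioner; standard: a heightened civil standard (weight is at least 80).
    (c): 98 − 1 = 97 ≥ 80 [met]
  All elements met. The burden passes to the respondent.
Stage II.2 — burden on respondent; standard: a production showing (weight exceeds 17).
    (d): 56 − 56 = 0 ≤ 17 [not met]
    (e): 86 − 82 = 4 ≤ 17 [not met]
  Stage II.2 not carried; the respondent fails its burden.
The petitioner prevails on this issue.
— Issue III —
Stage III.1 (petitioner, a substantially-more-likely showing, weight exceeds 74): (f) 71 ≤ 74 — fails; (g) net 99−25=74 ≤ 74 — fails.
  Stage III.1 not carried; the petitioner fails its burden.
The respondent prevails on this issue.
Per-issue: Issue I → respondent; Issue II → petitioner; Issue III → respondent. The petitioner must prevail on a majority of issues; overall, the respondent prevails.

respondent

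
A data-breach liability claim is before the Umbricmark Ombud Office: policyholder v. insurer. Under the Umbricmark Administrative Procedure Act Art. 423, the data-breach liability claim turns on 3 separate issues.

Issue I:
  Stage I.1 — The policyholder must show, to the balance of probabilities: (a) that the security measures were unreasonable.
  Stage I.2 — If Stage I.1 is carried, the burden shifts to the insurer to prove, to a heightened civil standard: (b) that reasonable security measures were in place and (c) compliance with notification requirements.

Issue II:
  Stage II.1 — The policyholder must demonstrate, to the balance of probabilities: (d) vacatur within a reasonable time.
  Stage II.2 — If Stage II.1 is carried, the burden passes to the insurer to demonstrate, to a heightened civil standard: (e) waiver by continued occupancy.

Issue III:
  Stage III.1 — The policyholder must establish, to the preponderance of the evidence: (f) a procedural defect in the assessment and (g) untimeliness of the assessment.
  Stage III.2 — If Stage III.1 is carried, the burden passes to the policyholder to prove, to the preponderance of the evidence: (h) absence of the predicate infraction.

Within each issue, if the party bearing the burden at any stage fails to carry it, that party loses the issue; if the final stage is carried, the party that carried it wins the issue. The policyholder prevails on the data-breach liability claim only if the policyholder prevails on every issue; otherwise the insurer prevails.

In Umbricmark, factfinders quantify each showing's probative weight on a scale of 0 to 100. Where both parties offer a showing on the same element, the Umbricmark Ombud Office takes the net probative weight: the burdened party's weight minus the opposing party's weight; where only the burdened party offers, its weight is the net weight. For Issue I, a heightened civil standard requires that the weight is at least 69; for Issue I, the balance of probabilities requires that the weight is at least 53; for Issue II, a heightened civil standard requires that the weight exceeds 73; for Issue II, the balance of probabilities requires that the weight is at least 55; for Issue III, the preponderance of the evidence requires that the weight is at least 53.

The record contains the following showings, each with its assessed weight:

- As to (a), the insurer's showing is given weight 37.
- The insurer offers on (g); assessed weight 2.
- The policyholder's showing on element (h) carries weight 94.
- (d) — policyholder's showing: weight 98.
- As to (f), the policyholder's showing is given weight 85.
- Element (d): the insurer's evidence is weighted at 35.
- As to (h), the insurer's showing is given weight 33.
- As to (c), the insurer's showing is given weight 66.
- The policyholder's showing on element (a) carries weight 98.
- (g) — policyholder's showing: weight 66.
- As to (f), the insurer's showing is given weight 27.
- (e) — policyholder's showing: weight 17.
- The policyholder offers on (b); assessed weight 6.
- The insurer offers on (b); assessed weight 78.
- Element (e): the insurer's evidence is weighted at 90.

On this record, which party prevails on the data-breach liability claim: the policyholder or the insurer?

— Issue I —
Stage I.1 — burden on policyholder; standard: the balance of probabilities (weight is at least 53).
    (a): 98 − 37 = 61 ≥ 53 [met]
  Stage I.1 carried; the burden shifts to the insurer.
Stage I.2 — burden on insurer; standard: a heightened civil standard (weight is at least 69).
    (b): 78 − 6 = 72 ≥ 69 [met]
    (c): 66 < 69 [not met]
  Stage I.2 not carried; the insurer fails its burden.
The policyholder prevails on this issue.
— Issue II —
Stage II.1 (policyholder, the balance of probabilities, weight is at least 55): (d) net 98−35=63 ≥ 55 — meets.
  Stage II.1 is satisfied; the onus moves to the insurer.
Stage II.2 (insurer, a heightened civil standard, weight exceeds 73): (e) net 90−17=73 ≤ 73 — fails.
  Stage II.2 not carried; the insurer fails its burden.
The policyholder prevails on this issue.
— Issue III —
Stage III.1 (policyholder, the preponderance of the evidence, weight is at least 53): (f) net 85−27=58 ≥ 53 — meets; (g) net 66−2=64 ≥ 53 — meets.
  Stage III.1 is satisfied; the policyholder continues to bear the burden.
Stage III.2 (policyholder, the preponderance of the evidence, weight is at least 53): (h) net 94−33=61 ≥ 53 — meets.
  The policyholder carries the last stage.
Every stage carried; the policyholder prevails on this issue.
Per-issue: Issue I → policyholder; Issue II → policyholder; Issue III → policyholder. The policyholder must prevail on every issue; overall, the policyholder prevails.

policyholder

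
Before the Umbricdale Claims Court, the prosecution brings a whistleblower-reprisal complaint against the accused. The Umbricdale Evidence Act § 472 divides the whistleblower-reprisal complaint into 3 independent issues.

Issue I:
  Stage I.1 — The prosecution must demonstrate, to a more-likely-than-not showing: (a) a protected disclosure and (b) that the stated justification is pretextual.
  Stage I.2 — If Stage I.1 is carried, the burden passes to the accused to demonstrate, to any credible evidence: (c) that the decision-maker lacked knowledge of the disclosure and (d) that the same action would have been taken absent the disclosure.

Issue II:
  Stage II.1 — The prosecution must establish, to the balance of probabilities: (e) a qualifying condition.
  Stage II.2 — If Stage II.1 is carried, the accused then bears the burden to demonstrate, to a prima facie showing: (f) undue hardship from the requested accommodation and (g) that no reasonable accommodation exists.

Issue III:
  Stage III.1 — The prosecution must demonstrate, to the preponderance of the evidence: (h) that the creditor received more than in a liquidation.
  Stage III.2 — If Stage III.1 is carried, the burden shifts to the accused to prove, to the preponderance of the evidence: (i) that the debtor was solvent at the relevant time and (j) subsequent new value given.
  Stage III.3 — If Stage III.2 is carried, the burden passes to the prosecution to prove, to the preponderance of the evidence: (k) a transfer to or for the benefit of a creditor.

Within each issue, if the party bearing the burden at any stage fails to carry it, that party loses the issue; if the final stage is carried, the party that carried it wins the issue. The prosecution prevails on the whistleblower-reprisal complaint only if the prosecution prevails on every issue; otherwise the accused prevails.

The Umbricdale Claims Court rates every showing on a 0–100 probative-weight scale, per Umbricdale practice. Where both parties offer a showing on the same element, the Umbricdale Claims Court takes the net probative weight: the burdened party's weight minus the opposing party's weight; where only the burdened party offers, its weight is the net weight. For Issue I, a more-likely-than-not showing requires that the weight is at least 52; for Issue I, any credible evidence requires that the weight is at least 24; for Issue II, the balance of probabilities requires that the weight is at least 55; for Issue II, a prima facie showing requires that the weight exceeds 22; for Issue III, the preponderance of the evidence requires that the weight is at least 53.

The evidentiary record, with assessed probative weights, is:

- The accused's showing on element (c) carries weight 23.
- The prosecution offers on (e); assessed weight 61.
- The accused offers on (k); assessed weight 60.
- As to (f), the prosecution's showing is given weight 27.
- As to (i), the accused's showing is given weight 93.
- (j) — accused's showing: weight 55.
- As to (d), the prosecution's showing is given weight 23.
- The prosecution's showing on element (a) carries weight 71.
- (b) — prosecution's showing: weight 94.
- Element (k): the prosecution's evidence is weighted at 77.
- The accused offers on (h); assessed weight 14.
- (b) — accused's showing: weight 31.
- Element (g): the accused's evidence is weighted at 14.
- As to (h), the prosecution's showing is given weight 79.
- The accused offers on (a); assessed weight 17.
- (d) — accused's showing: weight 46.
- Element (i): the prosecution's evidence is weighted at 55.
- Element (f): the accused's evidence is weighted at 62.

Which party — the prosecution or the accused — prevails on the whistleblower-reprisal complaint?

prosecution

— Issue I —
Stage I.1 (prosecution, a more-likely-than-not showing, weight is at least 52): (a) net 71−17=54 ≥ 52 — meets; (b) net 94−31=63 ≥ 52 — meets.
  Stage I.1 is satisfied; the onus moves to the accused.
Stage I.2 (accused, any credible evidence, weight is at least 24): (c) 23 < 24 — fails; (d) net 46−23=23 < 24 — fails.
  Stage I.2 not carried; the accused fails its burden.
The prosecution prevails on this issue.
— Issue II —
At Stage II.1 the prosecution must meet the balance of probabilities (weight is at least 55): on (e) the weight is 61, which does reach 55, so (e) meets the standard.
  Stage II.1 is satisfied; the onus moves to the accused.
At Stage II.2 the accused must meet a prima facie showing (weight exceeds 22): on (f) the weight is 62 less the opposing 27 gives net 35, which does exceed 22, so (f) meets the standard; on (g) the weight is 14, which does not exceed 22, so (g) does not meet the standard.
  The accused does not carry Stage II.2.
The analysis ends at Stage II.2; the prosecution prevails on this issue.
— Issue III —
Stage III.1 — burden on prosecution; standard: the preponderance of the evidence (weight is at least 53).
    (h): 79 − 14 = 65 ≥ 53 [met]
  The prosecution carries Stage III.1; the accused now bears the burden.
Stage III.2 — burden on accused; standard: the preponderance of the evidence (weight is at least 53).
    (i): 93 − 55 = 38 < 53 [not met]
    (j): 55 ≥ 53 [met]
  Stage III.2 not carried; the accused fails its burden.
The analysis ends at Stage III.2; the prosecution prevails on this issue.
Per-issue: Issue I → prosecution; Issue II → prosecution; Issue III → prosecution. The prosecution must prevail on every issue; overall, the prosecution prevails.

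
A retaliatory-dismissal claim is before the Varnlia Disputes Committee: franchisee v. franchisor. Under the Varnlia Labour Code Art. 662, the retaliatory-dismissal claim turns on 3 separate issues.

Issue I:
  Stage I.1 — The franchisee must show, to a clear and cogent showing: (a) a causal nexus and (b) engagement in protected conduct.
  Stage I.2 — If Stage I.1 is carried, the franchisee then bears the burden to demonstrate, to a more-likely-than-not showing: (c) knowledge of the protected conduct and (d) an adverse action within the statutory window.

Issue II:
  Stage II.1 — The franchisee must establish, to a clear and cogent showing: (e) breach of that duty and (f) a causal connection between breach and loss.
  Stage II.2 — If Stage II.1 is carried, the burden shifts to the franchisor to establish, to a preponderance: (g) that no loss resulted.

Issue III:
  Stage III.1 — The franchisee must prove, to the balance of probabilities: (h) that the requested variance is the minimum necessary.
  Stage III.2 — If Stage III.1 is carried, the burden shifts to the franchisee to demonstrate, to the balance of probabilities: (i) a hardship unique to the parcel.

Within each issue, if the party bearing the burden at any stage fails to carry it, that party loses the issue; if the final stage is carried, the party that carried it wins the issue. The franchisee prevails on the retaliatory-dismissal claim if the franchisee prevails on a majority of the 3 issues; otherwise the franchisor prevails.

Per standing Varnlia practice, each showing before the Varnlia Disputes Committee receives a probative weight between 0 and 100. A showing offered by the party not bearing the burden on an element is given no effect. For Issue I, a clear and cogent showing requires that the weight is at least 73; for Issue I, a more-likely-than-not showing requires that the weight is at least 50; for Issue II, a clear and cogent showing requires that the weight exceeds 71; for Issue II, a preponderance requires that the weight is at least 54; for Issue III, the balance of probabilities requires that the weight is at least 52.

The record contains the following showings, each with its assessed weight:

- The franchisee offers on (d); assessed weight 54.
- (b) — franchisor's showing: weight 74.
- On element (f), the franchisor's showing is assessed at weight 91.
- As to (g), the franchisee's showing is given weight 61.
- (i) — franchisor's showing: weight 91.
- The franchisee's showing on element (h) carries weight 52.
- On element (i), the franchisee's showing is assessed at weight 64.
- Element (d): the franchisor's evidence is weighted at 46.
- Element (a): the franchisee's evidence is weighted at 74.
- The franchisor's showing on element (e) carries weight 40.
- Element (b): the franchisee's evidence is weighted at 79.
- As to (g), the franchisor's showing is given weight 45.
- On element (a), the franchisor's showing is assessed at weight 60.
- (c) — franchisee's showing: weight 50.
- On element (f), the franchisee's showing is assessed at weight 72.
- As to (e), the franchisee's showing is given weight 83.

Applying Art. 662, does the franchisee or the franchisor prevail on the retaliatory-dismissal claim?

— Issue I —
Stage I.1 — burden on franchisee; standard: a clear and cogent showing (weight is at least 73).
    (a): 74 (franchisor's 60 disregarded) ≥ 73 [met]
    (b): 79 (franchisor's 74 disregarded) ≥ 73 [met]
  All elements met. The franchisee retains the burden for Stage I.2.
Stage I.2 — burden on franchisee; standard: a more-likely-than-not showing (weight is at least 50).
    (c): 50 ≥ 50 [met]
    (d): 54 (franchisor's 46 disregarded) ≥ 50 [met]
  Stage I.2 carried; the final stage is satisfied.
Every stage carried; the franchisee prevails on this issue.
— Issue II —
Stage II.1 — burden on franchisee; standard: a clear and cogent showing (weight exceeds 71).
    (e): 83 (franchisor's 40 disregarded) > 71 [met]
    (f): 72 (franchisor's 91 disregarded) > 71 [met]
  The franchisee carries Stage II.1; the franchisor now bears the burden.
Stage II.2 — burden on franchisor; standard: a preponderance (weight is at least 54).
    (g): 45 (franchisee's 61 disregarded) < 54 [not met]
  Stage II.2 not carried; the franchisor fails its burden.
So the franchisee prevails on this issue.
— Issue III —
Stage III.1 (franchisee, the balance of probabilities, weight is at least 52): (h) 52 ≥ 52 — meets.
  Stage III.1 carried; the burden remains with the franchisee.
Stage III.2 (franchisee, the balance of probabilities, weight is at least 52): (i) 64 (franchisor's 91 disregarded) ≥ 52 — meets.
  All elements met at the final stage.
Every stage carried; the franchisee prevails on this issue.
Per-issue: Issue I → franchisee; Issue II → franchisee; Issue III → franchisee. The franchisee must prevail on a majority of issues; overall, the franchisee prevails.

franchisee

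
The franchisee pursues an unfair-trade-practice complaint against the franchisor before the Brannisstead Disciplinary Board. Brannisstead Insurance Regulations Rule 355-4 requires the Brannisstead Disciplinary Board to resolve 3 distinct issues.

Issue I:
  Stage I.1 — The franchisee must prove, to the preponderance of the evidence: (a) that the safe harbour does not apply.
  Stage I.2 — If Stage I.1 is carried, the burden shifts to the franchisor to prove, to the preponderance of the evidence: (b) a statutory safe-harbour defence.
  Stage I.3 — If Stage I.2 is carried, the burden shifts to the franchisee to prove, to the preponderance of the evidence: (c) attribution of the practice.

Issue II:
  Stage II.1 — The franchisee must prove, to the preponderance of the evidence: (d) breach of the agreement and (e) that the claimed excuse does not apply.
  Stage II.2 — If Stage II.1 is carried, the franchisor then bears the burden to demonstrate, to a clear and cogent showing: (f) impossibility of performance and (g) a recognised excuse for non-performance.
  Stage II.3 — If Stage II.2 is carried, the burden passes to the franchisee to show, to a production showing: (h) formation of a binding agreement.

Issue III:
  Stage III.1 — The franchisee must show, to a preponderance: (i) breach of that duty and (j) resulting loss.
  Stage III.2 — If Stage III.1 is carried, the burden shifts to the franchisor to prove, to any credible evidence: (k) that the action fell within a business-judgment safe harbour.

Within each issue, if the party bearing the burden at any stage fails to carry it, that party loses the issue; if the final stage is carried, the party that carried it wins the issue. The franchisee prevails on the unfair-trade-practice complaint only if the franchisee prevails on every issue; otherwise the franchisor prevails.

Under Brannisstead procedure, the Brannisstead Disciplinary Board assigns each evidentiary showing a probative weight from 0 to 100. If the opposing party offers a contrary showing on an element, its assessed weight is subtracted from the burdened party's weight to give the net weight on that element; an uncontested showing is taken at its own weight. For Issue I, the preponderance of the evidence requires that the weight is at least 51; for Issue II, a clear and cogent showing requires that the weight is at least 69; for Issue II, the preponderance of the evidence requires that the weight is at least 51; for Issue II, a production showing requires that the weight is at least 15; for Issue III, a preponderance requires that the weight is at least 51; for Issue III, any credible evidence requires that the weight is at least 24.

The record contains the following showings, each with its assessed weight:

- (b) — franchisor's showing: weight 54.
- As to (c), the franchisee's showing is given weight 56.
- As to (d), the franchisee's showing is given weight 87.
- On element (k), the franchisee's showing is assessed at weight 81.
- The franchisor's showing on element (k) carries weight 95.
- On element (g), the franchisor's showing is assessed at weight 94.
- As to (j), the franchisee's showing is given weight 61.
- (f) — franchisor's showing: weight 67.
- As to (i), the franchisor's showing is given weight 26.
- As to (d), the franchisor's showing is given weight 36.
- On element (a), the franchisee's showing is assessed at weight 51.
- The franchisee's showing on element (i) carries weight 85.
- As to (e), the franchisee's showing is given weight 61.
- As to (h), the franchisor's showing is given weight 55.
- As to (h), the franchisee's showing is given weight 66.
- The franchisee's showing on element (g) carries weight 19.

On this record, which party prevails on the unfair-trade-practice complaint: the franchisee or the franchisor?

— Issue I —
Stage I.1 — burden on franchisee; standard: the preponderance of the evidence (weight is at least 51).
    (a): 51 ≥ 51 [met]
  All elements met. The burden passes to the franchisor.
Stage I.2 — burden on franchisor; standard: the preponderance of the evidence (weight is at least 51).
    (b): 54 ≥ 51 [met]
  Stage I.2 is satisfied; the onus moves to the franchisee.
Stage I.3 — burden on franchisee; standard: the preponderance of the evidence (weight is at least 51).
    (c): 56 ≥ 51 [met]
  The franchisee carries the last stage.
Every stage carried; the franchisee prevails on this issue.
— Issue II —
At Stage II.1 the franchisee must meet the preponderance of the evidence (weight is at least 51): on (d) the weight is 87 less the opposing 36 gives net 51, which does reach 51, so (d) meets the standard; on (e) the weight is 61, which does reach 51, so (e) meets the standard.
  Stage II.1 carried; the burden shifts to the franchisor.
At Stage II.2 the franchisor must meet a clear and cogent showing (weight is at least 69): on (f) the weight is 67, which does not reach 69, so (f) does not meet the standard; on (g) the weight is 94 less the opposing 19 gives net 75, which does reach 69, so (g) meets the standard.
  Stage II.2 not carried; the franchisor fails its burden.
The analysis ends at Stage II.2; the franchisee prevails on this issue.
— Issue III —
At Stage III.1 the franchisee must meet a preponderance (weight is at least 51): on (i) the weight is 85 less the opposing 26 gives net 59, ≥ 51, so (i) meets the standard; on (j) the weight is 61, ≥ 51, so (j) meets the standard.
  All elements met. The burden passes to the franchisor.
At Stage III.2 the franchisor must meet any credible evidence (weight is at least 24): on (k) the weight is 95 less the opposing 81 gives net 14, which does not reach 24, so (k) does not meet the standard.
  The franchisor does not carry Stage III.2.
The franchisee prevails on this issue.
Per-issue: Issue I → franchisee; Issue II → franchisee; Issue III → franchisee. The franchisee must prevail on every issue; overall, the franchisee prevails.

franchisee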